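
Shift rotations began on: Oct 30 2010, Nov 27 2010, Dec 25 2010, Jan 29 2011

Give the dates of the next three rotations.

These are Saturdays with 28, 28, 35-day gaps.
Each is the final Saturday of its month — Oct 30 2010 is past the 28th, so '4th Saturday' doesn't fit.
February 2011 ends with Saturday Feb 26 2011.
March 2011 ends with Saturday Mar 26 2011.
Last Saturday of April 2011: Apr 30 2011.

Feb 26 2011, Mar 26 2011, Apr 30 2011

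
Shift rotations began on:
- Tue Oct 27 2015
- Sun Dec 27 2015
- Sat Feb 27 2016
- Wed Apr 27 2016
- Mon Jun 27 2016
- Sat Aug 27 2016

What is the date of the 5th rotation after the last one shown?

Tue Jun 27 2017

Each date is the 27th; the gaps (61, 62, 60, 61, 61) track the month lengths.
The rule is the 27th of every 2 months.
Next: October 2016 → Thu Oct 27 2016.
December 2016: Tue Dec 27 2016.
February 2017: Mon Feb 27 2017.
Next: April 2017 → Thu Apr 27 2017.
Next: June 2017 → Tue Jun 27 2017.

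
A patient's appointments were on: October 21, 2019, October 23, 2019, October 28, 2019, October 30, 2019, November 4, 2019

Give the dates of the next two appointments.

November 6, 2019; November 11, 2019

Gaps: 2, 5, 2, 5 days — not constant, but cyclic with period 2.
The events fall on every Monday and Wednesday.
The following Wednesday is November 6, 2019.
Next Monday: November 11, 2019.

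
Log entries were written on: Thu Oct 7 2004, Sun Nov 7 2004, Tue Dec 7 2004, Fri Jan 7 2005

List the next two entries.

Mon Feb 7 2005, Mon Mar 7 2005

The day-of-month is always 7 (31, 30, 31 days between events).
So this recurs on the 7th of each month.
February 2005: Mon Feb 7 2005.
Next: March 2005 → Mon Mar 7 2005.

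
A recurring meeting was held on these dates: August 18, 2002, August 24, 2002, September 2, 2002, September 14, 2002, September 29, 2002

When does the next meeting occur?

Gaps: 6, 9, 12, 15 days — each gap is 3 larger than the previous one.
Next gap: 18 days. September 29, 2002 + 18 days = October 17, 2002.

October 17, 2002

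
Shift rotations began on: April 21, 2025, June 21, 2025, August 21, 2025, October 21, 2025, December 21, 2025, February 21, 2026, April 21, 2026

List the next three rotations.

June 21, 2026; August 21, 2026; October 21, 2026

Each date is the 21st; the gaps (61, 61, 61, 61, 62, 59) track the month lengths.
The rule is the 21st of every 2 months.
Next: June 2026 → June 21, 2026.
Next: August 2026 → August 21, 2026.
Next: October 2026 → October 21, 2026.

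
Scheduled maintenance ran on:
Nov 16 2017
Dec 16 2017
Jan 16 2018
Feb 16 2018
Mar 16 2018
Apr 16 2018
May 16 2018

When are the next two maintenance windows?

The day-of-month is always 16 (30, 31, 31, 28, 31, 30 days between events).
So this recurs on the 16th of each month.
June 2018: Jun 16 2018.
Next: July 2018 → Jul 16 2018.

Jun 16 2018, Jul 16 2018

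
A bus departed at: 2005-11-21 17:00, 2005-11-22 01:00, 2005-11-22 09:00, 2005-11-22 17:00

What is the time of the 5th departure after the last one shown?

2005-11-24 09:00

Spacing: 8, 8, 8 h — constant 8 h.
2005-11-22 17:00 + 8 h = 2005-11-23 01:00.
2005-11-23 01:00 + 8 h = 2005-11-23 09:00.
2005-11-23 09:00 + 8 h = 2005-11-23 17:00.
2005-11-23 17:00 + 8 h = 2005-11-24 01:00.
2005-11-24 01:00 + 8 h = 2005-11-24 09:00.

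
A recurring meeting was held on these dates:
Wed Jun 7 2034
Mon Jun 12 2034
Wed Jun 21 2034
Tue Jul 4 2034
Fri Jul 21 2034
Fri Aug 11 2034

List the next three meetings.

Gaps: 5, 9, 13, 17, 21 days — each gap is 4 larger than the previous one.
Next gap: 25 days. Fri Aug 11 2034 + 25 days = Tue Sep 5 2034.
Next gap: 29 days. Tue Sep 5 2034 + 29 days = Wed Oct 4 2034.
Next gap: 33 days. Wed Oct 4 2034 + 33 days = Mon Nov 6 2034.

Tue Sep 5 2034, Wed Oct 4 2034, Mon Nov 6 2034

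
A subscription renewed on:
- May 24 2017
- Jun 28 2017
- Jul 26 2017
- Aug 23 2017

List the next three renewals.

Sep 27 2017, Oct 25 2017, Nov 22 2017

Gaps: 35, 28, 28 days — a mix of 28 and 35. Every date is a Wednesday.
Each is the 4th Wednesday of its month.
4th Wednesday of September 2017: Sep 27 2017.
4th Wednesday of October 2017: Oct 25 2017.
November 2017 — 4th Wednesday is Nov 22 2017.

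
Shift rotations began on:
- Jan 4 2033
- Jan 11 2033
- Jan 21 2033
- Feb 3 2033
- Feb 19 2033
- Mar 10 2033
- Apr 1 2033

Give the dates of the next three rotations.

Apr 26 2033, May 24 2033, Jun 24 2033

The spacing grows by 3 each time: 7, 10, 13, 16, 19, 22 days.
Next gap: 25 days. Apr 1 2033 + 25 days = Apr 26 2033.
Next gap: 28 days. Apr 26 2033 + 28 days = May 24 2033.
Next gap: 31 days. May 24 2033 + 31 days = Jun 24 2033.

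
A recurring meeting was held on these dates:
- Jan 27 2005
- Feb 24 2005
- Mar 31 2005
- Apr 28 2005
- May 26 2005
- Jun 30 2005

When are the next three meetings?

Jul 28 2005, Aug 25 2005, Sep 29 2005

All Thursdays; the gaps (28, 35, 28, 28, 35) vary with month length.
This is the last Thursday of each month.
Last Thursday of July 2005: Jul 28 2005.
August 2005 ends with Thursday Aug 25 2005.
Last Thursday of September 2005: Sep 29 2005.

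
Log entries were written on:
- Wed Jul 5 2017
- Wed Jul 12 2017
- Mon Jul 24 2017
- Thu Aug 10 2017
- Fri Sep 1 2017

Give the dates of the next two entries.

Thu Sep 28 2017, Mon Oct 30 2017

Gaps: 7, 12, 17, 22 days — each gap is 5 larger than the previous one.
Next gap: 27 days. Fri Sep 1 2017 + 27 days = Thu Sep 28 2017.
Next gap: 32 days. Thu Sep 28 2017 + 32 days = Mon Oct 30 2017.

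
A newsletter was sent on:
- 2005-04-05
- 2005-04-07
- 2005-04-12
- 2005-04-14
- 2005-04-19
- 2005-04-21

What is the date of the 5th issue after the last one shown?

The gap pattern 2, 5, 2, 5, 2 repeats every 2 events.
These are the Tuesdays and Thursdays of each week.
Next Tuesday: 2005-04-26.
Next Thursday: 2005-04-28.
Next Tuesday: 2005-05-03.
The following Thursday is 2005-05-05.
The following Tuesday is 2005-05-10.

2005-05-10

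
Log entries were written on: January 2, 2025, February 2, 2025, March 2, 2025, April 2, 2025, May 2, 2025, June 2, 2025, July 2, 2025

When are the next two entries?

The day-of-month is always 2 (31, 28, 31, 30, 31, 30 days between events).
So this recurs on the 2nd of each month.
Next: August 2025 → August 2, 2025.
Next: September 2025 → September 2, 2025.

August 2, 2025; September 2, 2025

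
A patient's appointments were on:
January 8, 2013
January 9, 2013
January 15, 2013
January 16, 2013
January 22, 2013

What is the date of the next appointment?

January 23, 2013

The gap pattern 1, 6, 1, 6 repeats every 2 events.
These are the Tuesdays and Wednesdays of each week.
Next Wednesday: January 23, 2013.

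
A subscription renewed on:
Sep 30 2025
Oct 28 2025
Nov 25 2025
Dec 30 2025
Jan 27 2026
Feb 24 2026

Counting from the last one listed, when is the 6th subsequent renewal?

Aug 25 2026

All Tuesdays; the gaps (28, 28, 35, 28, 28) vary with month length.
This is the last Tuesday of each month.
March 2026 ends with Tuesday Mar 31 2026.
Last Tuesday of April 2026: Apr 28 2026.
May 2026 ends with Tuesday May 26 2026.
Last Tuesday of June 2026: Jun 30 2026.
July 2026 ends with Tuesday Jul 28 2026.
Last Tuesday of August 2026: Aug 25 2026.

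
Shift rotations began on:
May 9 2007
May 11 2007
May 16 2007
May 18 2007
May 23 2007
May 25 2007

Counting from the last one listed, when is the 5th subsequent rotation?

Jun 13 2007

Every event lands on a Wednesday or Friday (gaps cycle 2, 5, 2, 5, 2).
So the schedule is: every Wednesday and Friday.
The following Wednesday is May 30 2007.
Next Friday: Jun 1 2007.
Next Wednesday: Jun 6 2007.
The following Friday is Jun 8 2007.
Next Wednesday: Jun 13 2007.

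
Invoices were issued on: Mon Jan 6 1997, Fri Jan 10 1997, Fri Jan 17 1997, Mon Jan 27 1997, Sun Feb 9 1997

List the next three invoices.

Tue Feb 25 1997, Sun Mar 16 1997, Mon Apr 7 1997

Gaps: 4, 7, 10, 13 days — each gap is 3 larger than the previous one.
Next gap: 16 days. Sun Feb 9 1997 + 16 days = Tue Feb 25 1997.
Next gap: 19 days. Tue Feb 25 1997 + 19 days = Sun Mar 16 1997.
Next gap: 22 days. Sun Mar 16 1997 + 22 days = Mon Apr 7 1997.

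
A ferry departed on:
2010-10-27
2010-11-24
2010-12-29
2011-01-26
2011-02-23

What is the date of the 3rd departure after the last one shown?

Every date is a Wednesday; gaps 28, 35, 28, 28 days.
Each is the last Wednesday of its month (at least one falls on the 29th or later, ruling out '4th Wednesday').
March 2011 ends with Wednesday 2011-03-30.
April 2011 ends with Wednesday 2011-04-27.
May 2011 ends with Wednesday 2011-05-25.

2011-05-25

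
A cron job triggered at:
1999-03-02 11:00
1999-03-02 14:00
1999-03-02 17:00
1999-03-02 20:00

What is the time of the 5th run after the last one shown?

Gaps: 3, 3, 3 hours — each event is 3 hours after the previous one.
1999-03-02 20:00 + 3 h = 1999-03-02 23:00.
1999-03-02 23:00 + 3 h = 1999-03-03 02:00.
1999-03-03 02:00 + 3 h = 1999-03-03 05:00.
1999-03-03 05:00 + 3 h = 1999-03-03 08:00.
1999-03-03 08:00 + 3 h = 1999-03-03 11:00.

1999-03-03 11:00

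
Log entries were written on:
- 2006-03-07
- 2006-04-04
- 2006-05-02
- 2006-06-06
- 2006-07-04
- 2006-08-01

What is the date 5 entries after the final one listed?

These are Tuesdays at 28- or 35-day spacing (28, 28, 35, 28, 28).
The pattern: 1st Tuesday of the month.
1st Tuesday of September 2006: 2006-09-05.
1st Tuesday of October 2006: 2006-10-03.
November 2006 — 1st Tuesday is 2006-11-07.
1st Tuesday of December 2006: 2006-12-05.
January 2007 — 1st Tuesday is 2007-01-02.

2007-01-02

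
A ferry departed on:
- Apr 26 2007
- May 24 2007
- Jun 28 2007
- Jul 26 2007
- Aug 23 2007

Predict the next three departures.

Sep 27 2007, Oct 25 2007, Nov 22 2007

Gaps: 28, 35, 28, 28 days — a mix of 28 and 35. Every date is a Thursday.
Each is the 4th Thursday of its month.
4th Thursday of September 2007: Sep 27 2007.
October 2007 — 4th Thursday is Oct 25 2007.
November 2007 — 4th Thursday is Nov 22 2007.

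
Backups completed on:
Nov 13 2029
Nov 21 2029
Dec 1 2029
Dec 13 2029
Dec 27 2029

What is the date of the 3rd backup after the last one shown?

Gaps: 8, 10, 12, 14 days — each gap is 2 larger than the previous one.
Next gap: 16 days. Dec 27 2029 + 16 days = Jan 12 2030.
Next gap: 18 days. Jan 12 2030 + 18 days = Jan 30 2030.
Next gap: 20 days. Jan 30 2030 + 20 days = Feb 19 2030.

Feb 19 2030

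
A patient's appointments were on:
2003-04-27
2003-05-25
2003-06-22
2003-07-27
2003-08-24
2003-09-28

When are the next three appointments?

These are Sundays at 28- or 35-day spacing (28, 28, 35, 28, 35).
The pattern: 4th Sunday of the month.
4th Sunday of October 2003: 2003-10-26.
4th Sunday of November 2003: 2003-11-23.
4th Sunday of December 2003: 2003-12-28.

2003-10-26, 2003-11-23, 2003-12-28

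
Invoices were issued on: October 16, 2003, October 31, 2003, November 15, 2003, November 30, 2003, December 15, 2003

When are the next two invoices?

The spacing is 15, 15, 15, 15 days — always 15 days.
December 15, 2003 + 15 days = December 30, 2003.
December 30, 2003 + 15 days = January 14, 2004.

December 30, 2003; January 14, 2004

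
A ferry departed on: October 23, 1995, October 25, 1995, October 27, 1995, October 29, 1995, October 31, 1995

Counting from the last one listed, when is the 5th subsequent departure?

Gaps between consecutive events: 2, 2, 2, 2 days — a constant 2-day interval.
October 31, 1995 + 2 days = November 2, 1995.
November 2, 1995 + 2 days = November 4, 1995.
November 4, 1995 + 2 days = November 6, 1995.
November 6, 1995 + 2 days = November 8, 1995.
November 8, 1995 + 2 days = November 10, 1995.

November 10, 1995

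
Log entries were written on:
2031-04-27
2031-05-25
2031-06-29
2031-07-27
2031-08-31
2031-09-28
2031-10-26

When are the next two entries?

2031-11-30, 2031-12-28

These are Sundays with 28, 35, 28, 35, 28, 28-day gaps.
Each is the final Sunday of its month — 2031-06-29 is past the 28th, so '4th Sunday' doesn't fit.
November 2031 ends with Sunday 2031-11-30.
December 2031 ends with Sunday 2031-12-28.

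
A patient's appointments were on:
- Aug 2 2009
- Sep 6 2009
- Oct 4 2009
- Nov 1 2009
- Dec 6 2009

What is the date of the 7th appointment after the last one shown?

All dates are Sundays, 35, 28, 28, 35 days apart.
Specifically, the 1st Sunday of each month.
1st Sunday of January 2010: Jan 3 2010.
February 2010 — 1st Sunday is Feb 7 2010.
1st Sunday of March 2010: Mar 7 2010.
1st Sunday of April 2010: Apr 4 2010.
May 2010 — 1st Sunday is May 2 2010.
1st Sunday of June 2010: Jun 6 2010.
1st Sunday of July 2010: Jul 4 2010.

Jul 4 2010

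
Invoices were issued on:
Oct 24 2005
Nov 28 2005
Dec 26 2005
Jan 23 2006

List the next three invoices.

These are Mondays at 28- or 35-day spacing (35, 28, 28).
The pattern: 4th Monday of the month.
4th Monday of February 2006: Feb 27 2006.
March 2006 — 4th Monday is Mar 27 2006.
4th Monday of April 2006: Apr 24 2006.

Feb 27 2006, Mar 27 2006, Apr 24 2006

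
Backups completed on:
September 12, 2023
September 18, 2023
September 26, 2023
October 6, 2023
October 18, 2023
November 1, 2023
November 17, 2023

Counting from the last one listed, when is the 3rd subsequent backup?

January 16, 2024

Gaps: 6, 8, 10, 12, 14, 16 days — each gap is 2 larger than the previous one.
Next gap: 18 days. November 17, 2023 + 18 days = December 5, 2023.
Next gap: 20 days. December 5, 2023 + 20 days = December 25, 2023.
Next gap: 22 days. December 25, 2023 + 22 days = January 16, 2024.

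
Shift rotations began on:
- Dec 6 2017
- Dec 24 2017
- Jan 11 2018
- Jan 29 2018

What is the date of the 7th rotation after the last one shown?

Jun 4 2018

Gaps between consecutive events: 18, 18, 18 days — a constant 18-day interval.
Jan 29 2018 + 18 days = Feb 16 2018.
Feb 16 2018 + 18 days = Mar 6 2018.
Mar 6 2018 + 18 days = Mar 24 2018.
Mar 24 2018 + 18 days = Apr 11 2018.
Apr 11 2018 + 18 days = Apr 29 2018.
Apr 29 2018 + 18 days = May 17 2018.
May 17 2018 + 18 days = Jun 4 2018.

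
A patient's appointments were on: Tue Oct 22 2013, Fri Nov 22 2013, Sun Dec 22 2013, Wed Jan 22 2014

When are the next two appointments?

The day-of-month is always 22 (31, 30, 31 days between events).
So this recurs on the 22nd of each month.
February 2014: Sat Feb 22 2014.
March 2014: Sat Mar 22 2014.

Sat Feb 22 2014, Sat Mar 22 2014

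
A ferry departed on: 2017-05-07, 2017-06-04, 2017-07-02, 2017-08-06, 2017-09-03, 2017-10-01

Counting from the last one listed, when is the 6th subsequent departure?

These are Sundays at 28- or 35-day spacing (28, 28, 35, 28, 28).
The pattern: 1st Sunday of the month.
November 2017 — 1st Sunday is 2017-11-05.
December 2017 — 1st Sunday is 2017-12-03.
1st Sunday of January 2018: 2018-01-07.
1st Sunday of February 2018: 2018-02-04.
1st Sunday of March 2018: 2018-03-04.
April 2018 — 1st Sunday is 2018-04-01.

2018-04-01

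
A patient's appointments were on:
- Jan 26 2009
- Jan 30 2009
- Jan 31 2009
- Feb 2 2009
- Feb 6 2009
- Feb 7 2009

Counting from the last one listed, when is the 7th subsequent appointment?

Feb 23 2009

Every event lands on a Monday or Friday or Saturday (gaps cycle 4, 1, 2, 4, 1).
So the schedule is: every Monday, Friday and Saturday.
Next Monday: Feb 9 2009.
The following Friday is Feb 13 2009.
Next Saturday: Feb 14 2009.
Next Monday: Feb 16 2009.
The following Friday is Feb 20 2009.
Next Saturday: Feb 21 2009.
Next Monday: Feb 23 2009.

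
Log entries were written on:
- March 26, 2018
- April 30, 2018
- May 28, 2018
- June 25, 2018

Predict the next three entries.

Every date is a Monday; gaps 35, 28, 28 days.
Each is the last Monday of its month (at least one falls on the 29th or later, ruling out '4th Monday').
July 2018 ends with Monday July 30, 2018.
Last Monday of August 2018: August 27, 2018.
September 2018 ends with Monday September 24, 2018.

July 30, 2018; August 27, 2018; September 24, 2018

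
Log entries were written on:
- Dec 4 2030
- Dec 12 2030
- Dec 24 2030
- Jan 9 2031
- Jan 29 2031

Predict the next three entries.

Intervals are 8, 12, 16, 20 days — an arithmetic progression with common difference 4.
Next gap: 24 days. Jan 29 2031 + 24 days = Feb 22 2031.
Next gap: 28 days. Feb 22 2031 + 28 days = Mar 22 2031.
Next gap: 32 days. Mar 22 2031 + 32 days = Apr 23 2031.

Feb 22 2031, Mar 22 2031, Apr 23 2031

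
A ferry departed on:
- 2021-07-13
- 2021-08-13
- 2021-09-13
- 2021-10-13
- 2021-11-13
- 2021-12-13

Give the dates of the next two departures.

Each date is the 13th; the gaps (31, 31, 30, 31, 30) track the month lengths.
The rule is the 13th of each month.
Next: January 2022 → 2022-01-13.
February 2022: 2022-02-13.

2022-01-13, 2022-02-13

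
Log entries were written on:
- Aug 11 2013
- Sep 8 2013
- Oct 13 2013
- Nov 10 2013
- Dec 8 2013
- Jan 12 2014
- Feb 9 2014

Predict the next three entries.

Mar 9 2014, Apr 13 2014, May 11 2014

All dates are Sundays, 28, 35, 28, 28, 35, 28 days apart.
Specifically, the 2nd Sunday of each month.
2nd Sunday of March 2014: Mar 9 2014.
2nd Sunday of April 2014: Apr 13 2014.
2nd Sunday of May 2014: May 11 2014.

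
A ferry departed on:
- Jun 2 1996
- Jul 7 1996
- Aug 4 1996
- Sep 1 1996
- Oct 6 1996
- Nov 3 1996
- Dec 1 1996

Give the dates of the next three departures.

These are Sundays at 28- or 35-day spacing (35, 28, 28, 35, 28, 28).
The pattern: 1st Sunday of the month.
1st Sunday of January 1997: Jan 5 1997.
1st Sunday of February 1997: Feb 2 1997.
1st Sunday of March 1997: Mar 2 1997.

Jan 5 1997, Feb 2 1997, Mar 2 1997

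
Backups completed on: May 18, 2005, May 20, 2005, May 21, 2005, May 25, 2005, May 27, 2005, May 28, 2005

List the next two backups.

June 1, 2005; June 3, 2005

The gap pattern 2, 1, 4, 2, 1 repeats every 3 events.
These are the Wednesdays, Fridays and Saturdays of each week.
The following Wednesday is June 1, 2005.
Next Friday: June 3, 2005.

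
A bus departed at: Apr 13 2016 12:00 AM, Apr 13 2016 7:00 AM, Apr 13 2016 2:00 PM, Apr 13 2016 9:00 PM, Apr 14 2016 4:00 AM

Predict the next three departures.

Spacing: 7, 7, 7, 7 h — constant 7 h.
Apr 14 2016 4:00 AM + 7 h = Apr 14 2016 11:00 AM.
Apr 14 2016 11:00 AM + 7 h = Apr 14 2016 6:00 PM.
Apr 14 2016 6:00 PM + 7 h = Apr 15 2016 1:00 AM.

Apr 14 2016 11:00 AM, Apr 14 2016 6:00 PM, Apr 15 2016 1:00 AM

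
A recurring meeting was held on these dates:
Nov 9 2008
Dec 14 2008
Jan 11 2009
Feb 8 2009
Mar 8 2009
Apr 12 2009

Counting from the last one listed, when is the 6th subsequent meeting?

All dates are Sundays, 35, 28, 28, 28, 35 days apart.
Specifically, the 2nd Sunday of each month.
May 2009 — 2nd Sunday is May 10 2009.
June 2009 — 2nd Sunday is Jun 14 2009.
2nd Sunday of July 2009: Jul 12 2009.
2nd Sunday of August 2009: Aug 9 2009.
2nd Sunday of September 2009: Sep 13 2009.
October 2009 — 2nd Sunday is Oct 11 2009.

Oct 11 2009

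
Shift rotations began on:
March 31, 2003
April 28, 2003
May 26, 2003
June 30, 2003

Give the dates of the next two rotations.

July 28, 2003; August 25, 2003

Every date is a Monday; gaps 28, 28, 35 days.
Each is the last Monday of its month (at least one falls on the 29th or later, ruling out '4th Monday').
July 2003 ends with Monday July 28, 2003.
Last Monday of August 2003: August 25, 2003.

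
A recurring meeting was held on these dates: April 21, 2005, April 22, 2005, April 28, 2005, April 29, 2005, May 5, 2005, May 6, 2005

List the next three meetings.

The gap pattern 1, 6, 1, 6, 1 repeats every 2 events.
These are the Thursdays and Fridays of each week.
The following Thursday is May 12, 2005.
The following Friday is May 13, 2005.
The following Thursday is May 19, 2005.

May 12, 2005; May 13, 2005; May 19, 2005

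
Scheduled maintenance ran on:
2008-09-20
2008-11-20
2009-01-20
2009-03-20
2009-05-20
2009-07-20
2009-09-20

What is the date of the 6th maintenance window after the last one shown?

Gaps: 61, 61, 59, 61, 61, 62 days — not constant. Every event is on the 20th of the month.
Pattern: the 20th of every 2 months.
Next: November 2009 → 2009-11-20.
Next: January 2010 → 2010-01-20.
March 2010: 2010-03-20.
Next: May 2010 → 2010-05-20.
Next: July 2010 → 2010-07-20.
Next: September 2010 → 2010-09-20.

2010-09-20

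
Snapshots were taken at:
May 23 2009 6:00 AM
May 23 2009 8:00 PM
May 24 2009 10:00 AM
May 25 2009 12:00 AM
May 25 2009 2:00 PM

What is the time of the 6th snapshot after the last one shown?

Gaps: 14, 14, 14, 14 hours — each event is 14 hours after the previous one.
May 25 2009 2:00 PM + 14 h = May 26 2009 4:00 AM.
May 26 2009 4:00 AM + 14 h = May 26 2009 6:00 PM.
May 26 2009 6:00 PM + 14 h = May 27 2009 8:00 AM.
May 27 2009 8:00 AM + 14 h = May 27 2009 10:00 PM.
May 27 2009 10:00 PM + 14 h = May 28 2009 12:00 PM.
May 28 2009 12:00 PM + 14 h = May 29 2009 2:00 AM.

May 29 2009 2:00 AM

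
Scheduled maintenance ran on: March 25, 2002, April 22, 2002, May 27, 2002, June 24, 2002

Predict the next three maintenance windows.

July 22, 2002; August 26, 2002; September 23, 2002

Gaps: 28, 35, 28 days — a mix of 28 and 35. Every date is a Monday.
Each is the 4th Monday of its month.
July 2002 — 4th Monday is July 22, 2002.
August 2002 — 4th Monday is August 26, 2002.
September 2002 — 4th Monday is September 23, 2002.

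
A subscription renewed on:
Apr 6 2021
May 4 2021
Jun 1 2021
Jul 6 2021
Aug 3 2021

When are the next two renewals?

All dates are Tuesdays, 28, 28, 35, 28 days apart.
Specifically, the 1st Tuesday of each month.
September 2021 — 1st Tuesday is Sep 7 2021.
1st Tuesday of October 2021: Oct 5 2021.

Sep 7 2021, Oct 5 2021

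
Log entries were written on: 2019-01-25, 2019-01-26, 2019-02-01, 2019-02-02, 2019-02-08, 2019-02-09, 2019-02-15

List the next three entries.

Gaps: 1, 6, 1, 6, 1, 6 days — not constant, but cyclic with period 2.
The events fall on every Friday and Saturday.
The following Saturday is 2019-02-16.
The following Friday is 2019-02-22.
Next Saturday: 2019-02-23.

2019-02-16, 2019-02-22, 2019-02-23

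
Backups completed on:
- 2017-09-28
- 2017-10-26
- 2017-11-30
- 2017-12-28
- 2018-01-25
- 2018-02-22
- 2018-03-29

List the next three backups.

2018-04-26, 2018-05-31, 2018-06-28

Every date is a Thursday; gaps 28, 35, 28, 28, 28, 35 days.
Each is the last Thursday of its month (at least one falls on the 29th or later, ruling out '4th Thursday').
Last Thursday of April 2018: 2018-04-26.
Last Thursday of May 2018: 2018-05-31.
Last Thursday of June 2018: 2018-06-28.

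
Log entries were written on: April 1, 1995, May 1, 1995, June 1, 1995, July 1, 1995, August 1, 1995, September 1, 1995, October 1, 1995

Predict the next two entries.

The day-of-month is always 1 (30, 31, 30, 31, 31, 30 days between events).
So this recurs on the 1st of each month.
November 1995: November 1, 1995.
December 1995: December 1, 1995.

November 1, 1995; December 1, 1995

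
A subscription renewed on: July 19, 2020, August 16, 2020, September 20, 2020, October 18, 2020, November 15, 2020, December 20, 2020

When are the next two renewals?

January 17, 2021; February 21, 2021

These are Sundays at 28- or 35-day spacing (28, 35, 28, 28, 35).
The pattern: 3rd Sunday of the month.
3rd Sunday of January 2021: January 17, 2021.
3rd Sunday of February 2021: February 21, 2021.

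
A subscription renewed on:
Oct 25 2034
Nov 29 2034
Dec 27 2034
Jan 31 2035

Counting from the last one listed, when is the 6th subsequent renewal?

Jul 25 2035

These are Wednesdays with 35, 28, 35-day gaps.
Each is the final Wednesday of its month — Nov 29 2034 is past the 28th, so '4th Wednesday' doesn't fit.
Last Wednesday of February 2035: Feb 28 2035.
March 2035 ends with Wednesday Mar 28 2035.
April 2035 ends with Wednesday Apr 25 2035.
May 2035 ends with Wednesday May 30 2035.
June 2035 ends with Wednesday Jun 27 2035.
July 2035 ends with Wednesday Jul 25 2035.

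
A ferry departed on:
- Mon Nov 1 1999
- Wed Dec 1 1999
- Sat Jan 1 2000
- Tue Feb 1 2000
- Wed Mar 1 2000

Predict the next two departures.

Each date is the 1st; the gaps (30, 31, 31, 29) track the month lengths.
The rule is the 1st of each month.
April 2000: Sat Apr 1 2000.
Next: May 2000 → Mon May 1 2000.

Sat Apr 1 2000, Mon May 1 2000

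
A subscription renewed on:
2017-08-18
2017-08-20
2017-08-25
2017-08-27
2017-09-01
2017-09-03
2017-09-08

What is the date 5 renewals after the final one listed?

Every event lands on a Friday or Sunday (gaps cycle 2, 5, 2, 5, 2, 5).
So the schedule is: every Friday and Sunday.
The following Sunday is 2017-09-10.
The following Friday is 2017-09-15.
The following Sunday is 2017-09-17.
The following Friday is 2017-09-22.
The following Sunday is 2017-09-24.

2017-09-24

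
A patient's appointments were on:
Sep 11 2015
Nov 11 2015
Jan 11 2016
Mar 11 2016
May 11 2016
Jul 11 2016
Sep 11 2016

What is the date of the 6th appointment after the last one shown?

Gaps: 61, 61, 60, 61, 61, 62 days — not constant. Every event is on the 11th of the month.
Pattern: the 11th of every 2 months.
November 2016: Nov 11 2016.
January 2017: Jan 11 2017.
March 2017: Mar 11 2017.
Next: May 2017 → May 11 2017.
Next: July 2017 → Jul 11 2017.
September 2017: Sep 11 2017.

Sep 11 2017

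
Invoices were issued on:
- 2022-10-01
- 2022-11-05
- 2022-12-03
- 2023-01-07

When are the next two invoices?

2023-02-04, 2023-03-04

All dates are Saturdays, 35, 28, 35 days apart.
Specifically, the 1st Saturday of each month.
February 2023 — 1st Saturday is 2023-02-04.
March 2023 — 1st Saturday is 2023-03-04.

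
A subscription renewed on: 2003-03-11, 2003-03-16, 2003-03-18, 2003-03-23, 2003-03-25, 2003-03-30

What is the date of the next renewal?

Gaps: 5, 2, 5, 2, 5 days — not constant, but cyclic with period 2.
The events fall on every Tuesday and Sunday.
The following Tuesday is 2003-04-01.

2003-04-01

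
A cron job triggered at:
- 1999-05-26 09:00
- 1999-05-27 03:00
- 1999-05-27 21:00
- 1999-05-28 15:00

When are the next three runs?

Spacing: 18, 18, 18 h — constant 18 h.
1999-05-28 15:00 + 18 h = 1999-05-29 09:00.
1999-05-29 09:00 + 18 h = 1999-05-30 03:00.
1999-05-30 03:00 + 18 h = 1999-05-30 21:00.

1999-05-29 09:00, 1999-05-30 03:00, 1999-05-30 21:00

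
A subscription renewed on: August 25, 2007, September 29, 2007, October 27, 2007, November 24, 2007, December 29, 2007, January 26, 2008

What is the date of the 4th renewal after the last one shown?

May 31, 2008

All Saturdays; the gaps (35, 28, 28, 35, 28) vary with month length.
This is the last Saturday of each month.
February 2008 ends with Saturday February 23, 2008.
Last Saturday of March 2008: March 29, 2008.
Last Saturday of April 2008: April 26, 2008.
Last Saturday of May 2008: May 31, 2008.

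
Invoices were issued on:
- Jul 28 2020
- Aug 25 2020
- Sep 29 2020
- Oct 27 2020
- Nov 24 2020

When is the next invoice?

Every date is a Tuesday; gaps 28, 35, 28, 28 days.
Each is the last Tuesday of its month (at least one falls on the 29th or later, ruling out '4th Tuesday').
December 2020 ends with Tuesday Dec 29 2020.

Dec 29 2020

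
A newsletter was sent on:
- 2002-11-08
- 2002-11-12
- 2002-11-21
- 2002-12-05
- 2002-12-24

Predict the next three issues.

Gaps: 4, 9, 14, 19 days — each gap is 5 larger than the previous one.
Next gap: 24 days. 2002-12-24 + 24 days = 2003-01-17.
Next gap: 29 days. 2003-01-17 + 29 days = 2003-02-15.
Next gap: 34 days. 2003-02-15 + 34 days = 2003-03-21.

2003-01-17, 2003-02-15, 2003-03-21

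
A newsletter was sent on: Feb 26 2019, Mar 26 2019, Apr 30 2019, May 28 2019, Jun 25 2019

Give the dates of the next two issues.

These are Tuesdays with 28, 35, 28, 28-day gaps.
Each is the final Tuesday of its month — Apr 30 2019 is past the 28th, so '4th Tuesday' doesn't fit.
July 2019 ends with Tuesday Jul 30 2019.
Last Tuesday of August 2019: Aug 27 2019.

Jul 30 2019, Aug 27 2019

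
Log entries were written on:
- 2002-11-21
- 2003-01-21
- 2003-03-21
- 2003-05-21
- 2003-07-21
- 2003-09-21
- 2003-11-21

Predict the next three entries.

Gaps: 61, 59, 61, 61, 62, 61 days — not constant. Every event is on the 21st of the month.
Pattern: the 21st of every 2 months.
January 2004: 2004-01-21.
Next: March 2004 → 2004-03-21.
Next: May 2004 → 2004-05-21.

2004-01-21, 2004-03-21, 2004-05-21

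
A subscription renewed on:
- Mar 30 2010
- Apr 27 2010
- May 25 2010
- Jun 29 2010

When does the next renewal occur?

Jul 27 2010

Every date is a Tuesday; gaps 28, 28, 35 days.
Each is the last Tuesday of its month (at least one falls on the 29th or later, ruling out '4th Tuesday').
Last Tuesday of July 2010: Jul 27 2010.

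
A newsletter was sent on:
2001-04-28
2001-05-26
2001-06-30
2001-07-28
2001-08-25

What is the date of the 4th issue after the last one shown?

2001-12-29

All Saturdays; the gaps (28, 35, 28, 28) vary with month length.
This is the last Saturday of each month.
Last Saturday of September 2001: 2001-09-29.
Last Saturday of October 2001: 2001-10-27.
November 2001 ends with Saturday 2001-11-24.
December 2001 ends with Saturday 2001-12-29.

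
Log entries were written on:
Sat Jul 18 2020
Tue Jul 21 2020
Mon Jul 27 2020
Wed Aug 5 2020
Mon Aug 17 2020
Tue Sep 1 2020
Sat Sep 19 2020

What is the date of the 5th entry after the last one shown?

The spacing grows by 3 each time: 3, 6, 9, 12, 15, 18 days.
Next gap: 21 days. Sat Sep 19 2020 + 21 days = Sat Oct 10 2020.
Next gap: 24 days. Sat Oct 10 2020 + 24 days = Tue Nov 3 2020.
Next gap: 27 days. Tue Nov 3 2020 + 27 days = Mon Nov 30 2020.
Next gap: 30 days. Mon Nov 30 2020 + 30 days = Wed Dec 30 2020.
Next gap: 33 days. Wed Dec 30 2020 + 33 days = Mon Feb 1 2021.

Mon Feb 1 2021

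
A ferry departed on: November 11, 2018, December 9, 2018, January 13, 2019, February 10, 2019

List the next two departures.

March 10, 2019; April 14, 2019

Gaps: 28, 35, 28 days — a mix of 28 and 35. Every date is a Sunday.
Each is the 2nd Sunday of its month.
2nd Sunday of March 2019: March 10, 2019.
2nd Sunday of April 2019: April 14, 2019.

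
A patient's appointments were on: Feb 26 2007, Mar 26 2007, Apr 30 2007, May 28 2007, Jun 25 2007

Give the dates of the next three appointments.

Jul 30 2007, Aug 27 2007, Sep 24 2007

All Mondays; the gaps (28, 35, 28, 28) vary with month length.
This is the last Monday of each month.
Last Monday of July 2007: Jul 30 2007.
August 2007 ends with Monday Aug 27 2007.
Last Monday of September 2007: Sep 24 2007.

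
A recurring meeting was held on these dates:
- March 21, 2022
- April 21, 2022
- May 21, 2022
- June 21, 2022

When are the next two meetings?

July 21, 2022; August 21, 2022

Each date is the 21st; the gaps (31, 30, 31) track the month lengths.
The rule is the 21st of each month.
July 2022: July 21, 2022.
August 2022: August 21, 2022.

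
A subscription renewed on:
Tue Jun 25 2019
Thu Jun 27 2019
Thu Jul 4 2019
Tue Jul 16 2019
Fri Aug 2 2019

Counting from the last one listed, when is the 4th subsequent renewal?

Thu Nov 28 2019

Intervals are 2, 7, 12, 17 days — an arithmetic progression with common difference 5.
Next gap: 22 days. Fri Aug 2 2019 + 22 days = Sat Aug 24 2019.
Next gap: 27 days. Sat Aug 24 2019 + 27 days = Fri Sep 20 2019.
Next gap: 32 days. Fri Sep 20 2019 + 32 days = Tue Oct 22 2019.
Next gap: 37 days. Tue Oct 22 2019 + 37 days = Thu Nov 28 2019.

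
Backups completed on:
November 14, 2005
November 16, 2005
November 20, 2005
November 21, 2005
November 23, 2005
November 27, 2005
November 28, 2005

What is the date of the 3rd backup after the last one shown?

December 5, 2005

Gaps: 2, 4, 1, 2, 4, 1 days — not constant, but cyclic with period 3.
The events fall on every Monday, Wednesday and Sunday.
Next Wednesday: November 30, 2005.
The following Sunday is December 4, 2005.
The following Monday is December 5, 2005.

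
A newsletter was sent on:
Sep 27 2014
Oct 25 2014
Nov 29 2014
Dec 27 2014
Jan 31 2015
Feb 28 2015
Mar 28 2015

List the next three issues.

These are Saturdays with 28, 35, 28, 35, 28, 28-day gaps.
Each is the final Saturday of its month — Nov 29 2014 is past the 28th, so '4th Saturday' doesn't fit.
Last Saturday of April 2015: Apr 25 2015.
Last Saturday of May 2015: May 30 2015.
Last Saturday of June 2015: Jun 27 2015.

Apr 25 2015, May 30 2015, Jun 27 2015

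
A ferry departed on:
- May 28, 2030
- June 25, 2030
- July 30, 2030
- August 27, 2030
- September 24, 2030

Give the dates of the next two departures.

October 29, 2030; November 26, 2030

All Tuesdays; the gaps (28, 35, 28, 28) vary with month length.
This is the last Tuesday of each month.
Last Tuesday of October 2030: October 29, 2030.
November 2030 ends with Tuesday November 26, 2030.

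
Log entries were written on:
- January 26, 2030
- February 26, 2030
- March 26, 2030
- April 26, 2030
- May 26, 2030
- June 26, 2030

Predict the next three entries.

July 26, 2030; August 26, 2030; September 26, 2030

The day-of-month is always 26 (31, 28, 31, 30, 31 days between events).
So this recurs on the 26th of each month.
Next: July 2030 → July 26, 2030.
Next: August 2030 → August 26, 2030.
September 2030: September 26, 2030.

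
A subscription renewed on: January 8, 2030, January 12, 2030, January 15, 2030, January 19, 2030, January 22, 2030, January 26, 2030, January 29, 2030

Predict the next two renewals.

Gaps: 4, 3, 4, 3, 4, 3 days — not constant, but cyclic with period 2.
The events fall on every Tuesday and Saturday.
Next Saturday: February 2, 2030.
The following Tuesday is February 5, 2030.

February 2, 2030; February 5, 2030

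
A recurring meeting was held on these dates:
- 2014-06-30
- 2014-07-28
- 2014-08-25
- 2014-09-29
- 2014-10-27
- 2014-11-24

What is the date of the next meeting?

These are Mondays with 28, 28, 35, 28, 28-day gaps.
Each is the final Monday of its month — 2014-06-30 is past the 28th, so '4th Monday' doesn't fit.
December 2014 ends with Monday 2014-12-29.

2014-12-29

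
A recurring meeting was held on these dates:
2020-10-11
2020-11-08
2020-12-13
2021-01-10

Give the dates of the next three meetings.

2021-02-14, 2021-03-14, 2021-04-11

All dates are Sundays, 28, 35, 28 days apart.
Specifically, the 2nd Sunday of each month.
2nd Sunday of February 2021: 2021-02-14.
March 2021 — 2nd Sunday is 2021-03-14.
2nd Sunday of April 2021: 2021-04-11.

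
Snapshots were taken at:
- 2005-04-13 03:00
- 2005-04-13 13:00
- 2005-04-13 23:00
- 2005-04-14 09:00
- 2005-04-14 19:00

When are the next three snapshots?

2005-04-15 05:00, 2005-04-15 15:00, 2005-04-16 01:00

Spacing: 10, 10, 10, 10 h — constant 10 h.
2005-04-14 19:00 + 10 h = 2005-04-15 05:00.
2005-04-15 05:00 + 10 h = 2005-04-15 15:00.
2005-04-15 15:00 + 10 h = 2005-04-16 01:00.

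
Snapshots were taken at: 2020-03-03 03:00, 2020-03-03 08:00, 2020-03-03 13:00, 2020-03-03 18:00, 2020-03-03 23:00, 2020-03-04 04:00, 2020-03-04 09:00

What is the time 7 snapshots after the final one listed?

2020-03-05 20:00

Gaps: 5, 5, 5, 5, 5, 5 hours — each event is 5 hours after the previous one.
2020-03-04 09:00 + 5 h = 2020-03-04 14:00.
2020-03-04 14:00 + 5 h = 2020-03-04 19:00.
2020-03-04 19:00 + 5 h = 2020-03-05 00:00.
2020-03-05 00:00 + 5 h = 2020-03-05 05:00.
2020-03-05 05:00 + 5 h = 2020-03-05 10:00.
2020-03-05 10:00 + 5 h = 2020-03-05 15:00.
2020-03-05 15:00 + 5 h = 2020-03-05 20:00.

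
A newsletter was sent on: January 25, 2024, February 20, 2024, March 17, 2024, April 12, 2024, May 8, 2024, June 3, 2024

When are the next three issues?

Gaps between consecutive events: 26, 26, 26, 26, 26 days — a constant 26-day interval.
June 3, 2024 + 26 days = June 29, 2024.
June 29, 2024 + 26 days = July 25, 2024.
July 25, 2024 + 26 days = August 20, 2024.

June 29, 2024; July 25, 2024; August 20, 2024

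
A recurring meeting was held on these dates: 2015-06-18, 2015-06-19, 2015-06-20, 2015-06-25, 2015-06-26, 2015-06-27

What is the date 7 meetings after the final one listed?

2015-07-16

Gaps: 1, 1, 5, 1, 1 days — not constant, but cyclic with period 3.
The events fall on every Thursday, Friday and Saturday.
Next Thursday: 2015-07-02.
The following Friday is 2015-07-03.
Next Saturday: 2015-07-04.
Next Thursday: 2015-07-09.
The following Friday is 2015-07-10.
Next Saturday: 2015-07-11.
Next Thursday: 2015-07-16.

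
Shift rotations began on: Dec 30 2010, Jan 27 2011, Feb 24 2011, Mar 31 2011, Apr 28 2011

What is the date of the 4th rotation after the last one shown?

Aug 25 2011

All Thursdays; the gaps (28, 28, 35, 28) vary with month length.
This is the last Thursday of each month.
Last Thursday of May 2011: May 26 2011.
June 2011 ends with Thursday Jun 30 2011.
Last Thursday of July 2011: Jul 28 2011.
Last Thursday of August 2011: Aug 25 2011.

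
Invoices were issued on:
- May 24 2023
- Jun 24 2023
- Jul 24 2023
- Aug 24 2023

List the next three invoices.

Sep 24 2023, Oct 24 2023, Nov 24 2023

The day-of-month is always 24 (31, 30, 31 days between events).
So this recurs on the 24th of each month.
Next: September 2023 → Sep 24 2023.
Next: October 2023 → Oct 24 2023.
Next: November 2023 → Nov 24 2023.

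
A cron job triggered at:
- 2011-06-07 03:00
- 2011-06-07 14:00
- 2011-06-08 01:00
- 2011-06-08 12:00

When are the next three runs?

2011-06-08 23:00, 2011-06-09 10:00, 2011-06-09 21:00

Gaps: 11, 11, 11 hours — each event is 11 hours after the previous one.
2011-06-08 12:00 + 11 h = 2011-06-08 23:00.
2011-06-08 23:00 + 11 h = 2011-06-09 10:00.
2011-06-09 10:00 + 11 h = 2011-06-09 21:00.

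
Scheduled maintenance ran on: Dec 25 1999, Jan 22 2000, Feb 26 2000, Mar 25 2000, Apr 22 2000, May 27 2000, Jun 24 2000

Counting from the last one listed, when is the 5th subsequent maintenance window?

These are Saturdays at 28- or 35-day spacing (28, 35, 28, 28, 35, 28).
The pattern: 4th Saturday of the month.
July 2000 — 4th Saturday is Jul 22 2000.
August 2000 — 4th Saturday is Aug 26 2000.
September 2000 — 4th Saturday is Sep 23 2000.
October 2000 — 4th Saturday is Oct 28 2000.
4th Saturday of November 2000: Nov 25 2000.

Nov 25 2000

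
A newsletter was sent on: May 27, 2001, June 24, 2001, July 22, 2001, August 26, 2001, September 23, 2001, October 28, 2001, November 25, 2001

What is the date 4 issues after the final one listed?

March 24, 2002

These are Sundays at 28- or 35-day spacing (28, 28, 35, 28, 35, 28).
The pattern: 4th Sunday of the month.
4th Sunday of December 2001: December 23, 2001.
4th Sunday of January 2002: January 27, 2002.
February 2002 — 4th Sunday is February 24, 2002.
March 2002 — 4th Sunday is March 24, 2002.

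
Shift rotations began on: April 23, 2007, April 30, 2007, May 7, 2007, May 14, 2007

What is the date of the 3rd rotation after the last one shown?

The spacing is 7, 7, 7 days — always 7 days.
May 14, 2007 + 7 days = May 21, 2007.
May 21, 2007 + 7 days = May 28, 2007.
May 28, 2007 + 7 days = June 4, 2007.

June 4, 2007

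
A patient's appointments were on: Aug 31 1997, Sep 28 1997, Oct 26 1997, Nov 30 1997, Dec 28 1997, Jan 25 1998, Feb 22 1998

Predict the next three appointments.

These are Sundays with 28, 28, 35, 28, 28, 28-day gaps.
Each is the final Sunday of its month — Aug 31 1997 is past the 28th, so '4th Sunday' doesn't fit.
Last Sunday of March 1998: Mar 29 1998.
April 1998 ends with Sunday Apr 26 1998.
Last Sunday of May 1998: May 31 1998.

Mar 29 1998, Apr 26 1998, May 31 1998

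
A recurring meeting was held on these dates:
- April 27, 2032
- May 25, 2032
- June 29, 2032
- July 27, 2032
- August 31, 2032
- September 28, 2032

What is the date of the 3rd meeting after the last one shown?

Every date is a Tuesday; gaps 28, 35, 28, 35, 28 days.
Each is the last Tuesday of its month (at least one falls on the 29th or later, ruling out '4th Tuesday').
October 2032 ends with Tuesday October 26, 2032.
Last Tuesday of November 2032: November 30, 2032.
December 2032 ends with Tuesday December 28, 2032.

December 28, 2032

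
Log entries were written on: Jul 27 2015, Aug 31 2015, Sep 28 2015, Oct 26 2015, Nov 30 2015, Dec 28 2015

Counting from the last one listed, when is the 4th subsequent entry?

All Mondays; the gaps (35, 28, 28, 35, 28) vary with month length.
This is the last Monday of each month.
Last Monday of January 2016: Jan 25 2016.
February 2016 ends with Monday Feb 29 2016.
Last Monday of March 2016: Mar 28 2016.
April 2016 ends with Monday Apr 25 2016.

Apr 25 2016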